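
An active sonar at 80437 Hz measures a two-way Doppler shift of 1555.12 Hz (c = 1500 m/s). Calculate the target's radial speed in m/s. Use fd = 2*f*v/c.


14.5 m/s


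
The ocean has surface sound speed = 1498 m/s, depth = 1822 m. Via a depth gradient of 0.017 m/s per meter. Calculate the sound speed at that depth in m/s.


c = 1498 + 0.017 * 1822 = 1528.974

1528.974 m/s


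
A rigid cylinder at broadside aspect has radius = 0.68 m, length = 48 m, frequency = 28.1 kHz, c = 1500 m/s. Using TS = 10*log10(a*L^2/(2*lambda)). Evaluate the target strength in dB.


lambda = 1500/28100 = 0.05338 m
TS = 10*log10(0.68*48^2/(2*0.05338)) = 41.67

41.67 dB


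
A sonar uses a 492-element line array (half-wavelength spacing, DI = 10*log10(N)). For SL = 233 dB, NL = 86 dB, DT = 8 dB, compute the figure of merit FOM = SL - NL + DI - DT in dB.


Step 1: DI = 10*log10(492) = 26.92 dB
Step 2: FOM = SL - NL + DI - DT = 233 - 86 + 26.92 - 8 = 165.92

165.92 dB


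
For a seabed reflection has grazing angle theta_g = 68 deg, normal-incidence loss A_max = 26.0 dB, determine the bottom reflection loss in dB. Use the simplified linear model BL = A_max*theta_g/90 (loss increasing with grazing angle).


19.64 dB


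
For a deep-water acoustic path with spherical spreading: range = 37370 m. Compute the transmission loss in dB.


TL = 20*log10(37370) = 91.45

91.45 dB


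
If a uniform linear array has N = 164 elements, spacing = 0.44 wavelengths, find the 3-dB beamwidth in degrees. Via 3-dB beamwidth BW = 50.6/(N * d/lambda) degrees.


0.7 deg


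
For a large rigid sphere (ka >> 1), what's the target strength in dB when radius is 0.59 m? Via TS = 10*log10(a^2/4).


TS = 10*log10(0.59^2 / 4) = 10*log10(0.087025) = -10.6

-10.6 dB


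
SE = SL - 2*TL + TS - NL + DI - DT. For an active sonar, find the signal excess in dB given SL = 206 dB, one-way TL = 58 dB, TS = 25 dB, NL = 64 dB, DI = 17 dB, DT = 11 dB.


SE = SL - 2*TL + TS - NL + DI - DT = 206 - 2*58 + (25) - 64 + 17 - 11 = 57

57 dB


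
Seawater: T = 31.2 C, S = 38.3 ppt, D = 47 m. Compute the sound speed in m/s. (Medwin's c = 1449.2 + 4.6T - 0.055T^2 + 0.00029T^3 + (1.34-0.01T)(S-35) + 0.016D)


c = 1449.2 + 4.6*31.2 - 0.055*31.2^2 + 0.00029*31.2^3 + (1.34 - 0.01*31.2)*(38.3 - 35) + 0.016*47 = 1552.13

1552.13 m/s


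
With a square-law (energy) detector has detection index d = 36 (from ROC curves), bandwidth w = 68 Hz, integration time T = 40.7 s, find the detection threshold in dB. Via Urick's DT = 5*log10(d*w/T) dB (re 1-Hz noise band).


DT = 5*log10(d*w/T) = 5*log10(36 * 68 / 40.7) = 5*log10(60.15) = 8.9

8.9 dB


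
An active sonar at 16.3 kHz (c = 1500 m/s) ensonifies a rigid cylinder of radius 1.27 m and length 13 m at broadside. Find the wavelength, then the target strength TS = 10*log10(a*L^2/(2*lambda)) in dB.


Step 1: lambda = c/f = 1500/16300 = 0.09202 m
Step 2: TS = 10*log10(a*L^2/(2*lambda)) = 10*log10(1.27*13^2/(2*0.09202)) = 30.67

30.67 dB


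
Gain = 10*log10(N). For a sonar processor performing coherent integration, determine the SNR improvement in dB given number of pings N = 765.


Gain = 10*log10(765) = 28.84

28.84 dB


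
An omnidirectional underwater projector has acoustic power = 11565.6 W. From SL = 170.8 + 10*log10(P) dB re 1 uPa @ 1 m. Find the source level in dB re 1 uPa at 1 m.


211.43 dB


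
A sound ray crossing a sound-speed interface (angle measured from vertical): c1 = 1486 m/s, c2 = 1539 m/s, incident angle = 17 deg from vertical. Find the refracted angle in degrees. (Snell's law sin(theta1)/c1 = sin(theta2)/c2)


17.63 deg


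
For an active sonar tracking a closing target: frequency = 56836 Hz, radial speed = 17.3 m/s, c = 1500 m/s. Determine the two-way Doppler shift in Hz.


fd = 2*f*v/c = 2 * 56836 * 17.3 / 1500 = 1311.02

1311.02 Hz


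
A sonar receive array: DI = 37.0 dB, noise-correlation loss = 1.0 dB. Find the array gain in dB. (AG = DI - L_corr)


36.0 dB


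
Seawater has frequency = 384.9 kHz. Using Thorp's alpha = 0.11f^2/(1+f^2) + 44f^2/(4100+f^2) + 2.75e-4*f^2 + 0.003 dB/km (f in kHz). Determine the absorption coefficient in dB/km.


f^2 = 148148.01
alpha = 0.11*148148.01/(1+148148.01) + 44*148148.01/(4100+148148.01) + 2.75e-4*148148.01 + 0.003 = 83.669

83.669 dB/km


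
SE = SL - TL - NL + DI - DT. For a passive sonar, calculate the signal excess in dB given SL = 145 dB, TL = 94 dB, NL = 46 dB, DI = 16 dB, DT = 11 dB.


SE = SL - TL - NL + DI - DT = 145 - 94 - 46 + 16 - 11 = 10

10 dB


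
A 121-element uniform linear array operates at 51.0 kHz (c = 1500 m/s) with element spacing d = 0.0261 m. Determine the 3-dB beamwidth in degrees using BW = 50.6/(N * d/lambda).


Step 1: lambda = 1500/51000 = 0.02941 m
Step 2: d/lambda = 0.0261/0.02941 = 0.8875
Step 3: BW = 50.6/(N * d/lambda) = 50.6/(121 * 0.8875) = 0.47

0.47 deg


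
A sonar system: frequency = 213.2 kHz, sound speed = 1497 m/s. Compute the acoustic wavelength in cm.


0.7 cm


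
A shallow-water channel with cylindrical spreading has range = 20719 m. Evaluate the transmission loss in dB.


TL = 10*log10(20719) = 43.16

43.16 dB


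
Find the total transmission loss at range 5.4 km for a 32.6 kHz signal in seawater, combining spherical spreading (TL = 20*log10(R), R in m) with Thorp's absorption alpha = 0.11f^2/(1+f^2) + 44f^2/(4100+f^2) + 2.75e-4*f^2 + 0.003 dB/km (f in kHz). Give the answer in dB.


125.75 dB


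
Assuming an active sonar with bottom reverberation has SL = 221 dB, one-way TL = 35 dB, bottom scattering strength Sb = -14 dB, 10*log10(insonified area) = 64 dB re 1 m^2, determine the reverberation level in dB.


RL = SL - 2*TL + Sb + 10*log10(A) = 221 - 2*35 + (-14) + 64 = 201

201 dB


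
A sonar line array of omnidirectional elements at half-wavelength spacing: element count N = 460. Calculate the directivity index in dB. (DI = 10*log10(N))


DI = 10*log10(460) = 26.63

26.63 dB


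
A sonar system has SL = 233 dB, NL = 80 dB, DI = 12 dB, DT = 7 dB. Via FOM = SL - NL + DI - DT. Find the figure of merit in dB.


FOM = SL - NL + DI - DT = 233 - 80 + 12 - 7 = 158

158 dB


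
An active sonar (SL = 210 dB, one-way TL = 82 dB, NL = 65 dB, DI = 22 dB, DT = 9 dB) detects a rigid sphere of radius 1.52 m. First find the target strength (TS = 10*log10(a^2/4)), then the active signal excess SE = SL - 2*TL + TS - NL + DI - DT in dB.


Step 1: TS = 10*log10(1.52^2/4) = -2.38 dB
Step 2: SE = SL - 2*TL + TS - NL + DI - DT = 210 - 2*82 + (-2.38) - 65 + 22 - 9 = -8.38

-8.38 dB


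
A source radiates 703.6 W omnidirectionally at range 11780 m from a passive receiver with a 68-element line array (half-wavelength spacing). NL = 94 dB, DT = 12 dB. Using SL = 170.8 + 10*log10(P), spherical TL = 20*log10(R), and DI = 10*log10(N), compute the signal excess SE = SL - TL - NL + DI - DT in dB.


Step 1: SL = 170.8 + 10*log10(703.6) = 199.27 dB
Step 2: TL = 20*log10(11780) = 81.42 dB
Step 3: DI = 10*log10(68) = 18.33 dB
Step 4: SE = SL - TL - NL + DI - DT = 199.27 - 81.42 - 94 + 18.33 - 12 = 30.18

30.18 dB


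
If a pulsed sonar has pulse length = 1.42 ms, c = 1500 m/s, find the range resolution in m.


dR = c*tau/2 = 1500 * 1.42e-3 / 2 = 1.065

1.065 m


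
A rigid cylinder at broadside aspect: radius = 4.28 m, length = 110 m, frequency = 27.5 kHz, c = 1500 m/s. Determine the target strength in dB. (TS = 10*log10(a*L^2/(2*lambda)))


lambda = 1500/27500 = 0.05455 m
TS = 10*log10(4.28*110^2/(2*0.05455)) = 56.76

56.76 dB


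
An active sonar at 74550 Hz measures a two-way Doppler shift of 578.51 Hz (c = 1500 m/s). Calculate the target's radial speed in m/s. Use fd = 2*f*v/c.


From fd = 2*f*v/c, v = c*fd/(2*f) = 1500 * 578.51 / (2*74550) = 5.82

5.82 m/s


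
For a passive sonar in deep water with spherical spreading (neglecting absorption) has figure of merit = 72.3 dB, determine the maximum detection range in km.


At max range FOM = TL, so 20*log10(R) = 72.3
R = 10^(72.3/20) = 4120.98 m = 4.12 km

4.12 km


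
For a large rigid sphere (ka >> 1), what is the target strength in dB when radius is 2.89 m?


TS = 10*log10(2.89^2 / 4) = 10*log10(2.088025) = 3.2

3.2 dB


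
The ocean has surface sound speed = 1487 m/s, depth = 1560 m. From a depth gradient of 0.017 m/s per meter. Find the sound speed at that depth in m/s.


1513.52 m/s


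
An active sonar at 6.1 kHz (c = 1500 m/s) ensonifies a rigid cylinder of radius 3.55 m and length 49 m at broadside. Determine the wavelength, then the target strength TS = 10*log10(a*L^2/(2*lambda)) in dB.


Step 1: lambda = c/f = 1500/6100 = 0.2459 m
Step 2: TS = 10*log10(a*L^2/(2*lambda)) = 10*log10(3.55*49^2/(2*0.2459)) = 42.39

42.39 dB


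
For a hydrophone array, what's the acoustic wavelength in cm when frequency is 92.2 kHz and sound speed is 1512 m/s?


1.64 cm


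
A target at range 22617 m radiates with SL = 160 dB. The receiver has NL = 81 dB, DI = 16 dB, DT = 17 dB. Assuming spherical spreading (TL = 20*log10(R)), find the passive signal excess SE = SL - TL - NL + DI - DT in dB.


Step 1: TL = 20*log10(22617) = 87.09 dB
Step 2: SE = 160 - 87.09 - 81 + 16 - 17 = -9.09

-9.09 dB


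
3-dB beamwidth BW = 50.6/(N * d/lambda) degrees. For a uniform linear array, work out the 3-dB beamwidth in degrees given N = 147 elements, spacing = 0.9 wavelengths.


0.38 deg


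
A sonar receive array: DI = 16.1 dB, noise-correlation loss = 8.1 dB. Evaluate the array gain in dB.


AG = DI - L_corr = 16.1 - 8.1 = 8.0

8.0 dB


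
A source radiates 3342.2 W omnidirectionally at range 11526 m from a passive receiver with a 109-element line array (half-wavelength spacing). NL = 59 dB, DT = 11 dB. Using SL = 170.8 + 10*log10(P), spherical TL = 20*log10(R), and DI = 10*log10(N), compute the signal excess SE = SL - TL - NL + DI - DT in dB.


Step 1: SL = 170.8 + 10*log10(3342.2) = 206.04 dB
Step 2: TL = 20*log10(11526) = 81.23 dB
Step 3: DI = 10*log10(109) = 20.37 dB
Step 4: SE = SL - TL - NL + DI - DT = 206.04 - 81.23 - 59 + 20.37 - 11 = 75.18

75.18 dB


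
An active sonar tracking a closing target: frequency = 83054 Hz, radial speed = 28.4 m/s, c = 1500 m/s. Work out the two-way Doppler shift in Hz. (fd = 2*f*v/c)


fd = 2*f*v/c = 2 * 83054 * 28.4 / 1500 = 3144.98

3144.98 Hz


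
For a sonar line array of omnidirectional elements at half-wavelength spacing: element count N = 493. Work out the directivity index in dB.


DI = 10*log10(493) = 26.93

26.93 dB


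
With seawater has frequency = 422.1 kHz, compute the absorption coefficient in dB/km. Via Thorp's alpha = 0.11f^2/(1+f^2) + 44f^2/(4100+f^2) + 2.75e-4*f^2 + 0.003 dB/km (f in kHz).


f^2 = 178168.41
alpha = 0.11*178168.41/(1+178168.41) + 44*178168.41/(4100+178168.41) + 2.75e-4*178168.41 + 0.003 = 92.12

92.12 dB/km


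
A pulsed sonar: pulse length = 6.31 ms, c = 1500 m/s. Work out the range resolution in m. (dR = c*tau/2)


dR = c*tau/2 = 1500 * 6.31e-3 / 2 = 4.7325

4.7325 m


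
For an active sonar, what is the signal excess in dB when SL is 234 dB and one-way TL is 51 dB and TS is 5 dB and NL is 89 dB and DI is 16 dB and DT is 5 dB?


SE = SL - 2*TL + TS - NL + DI - DT = 234 - 2*51 + (5) - 89 + 16 - 5 = 59

59 dB


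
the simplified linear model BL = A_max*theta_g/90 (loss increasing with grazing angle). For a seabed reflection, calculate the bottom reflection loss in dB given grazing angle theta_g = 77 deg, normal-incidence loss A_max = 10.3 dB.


BL = A_max * theta_g / 90 = 10.3 * 77 / 90 = 8.81

8.81 dB


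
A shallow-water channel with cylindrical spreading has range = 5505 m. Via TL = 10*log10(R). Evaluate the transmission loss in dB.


37.41 dB


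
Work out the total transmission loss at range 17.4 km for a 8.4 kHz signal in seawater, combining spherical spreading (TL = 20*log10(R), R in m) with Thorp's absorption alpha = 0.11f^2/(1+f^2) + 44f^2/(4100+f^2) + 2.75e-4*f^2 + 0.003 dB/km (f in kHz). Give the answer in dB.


Step 1 (Thorp): alpha = 0.11*70.56/(1+70.56) + 44*70.56/(4100+70.56) + 2.75e-4*70.56 + 0.003 = 0.8753 dB/km
Step 2: TL_spread = 20*log10(17400) = 84.81 dB
Step 3: TL_abs = alpha*R = 0.8753 * 17.4 = 15.23 dB
Step 4: TL_total = 84.81 + 15.23 = 100.04

100.04 dB


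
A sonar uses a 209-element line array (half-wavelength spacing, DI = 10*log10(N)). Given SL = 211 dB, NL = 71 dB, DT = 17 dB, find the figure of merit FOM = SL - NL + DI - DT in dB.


Step 1: DI = 10*log10(209) = 23.2 dB
Step 2: FOM = SL - NL + DI - DT = 211 - 71 + 23.2 - 17 = 146.2

146.2 dB


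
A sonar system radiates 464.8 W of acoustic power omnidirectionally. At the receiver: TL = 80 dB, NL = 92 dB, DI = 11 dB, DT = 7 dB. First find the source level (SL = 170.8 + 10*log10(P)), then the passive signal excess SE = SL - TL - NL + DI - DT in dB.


Step 1: SL = 170.8 + 10*log10(464.8) = 197.47 dB
Step 2: SE = SL - TL - NL + DI - DT = 197.47 - 80 - 92 + 11 - 7 = 29.47

29.47 dB


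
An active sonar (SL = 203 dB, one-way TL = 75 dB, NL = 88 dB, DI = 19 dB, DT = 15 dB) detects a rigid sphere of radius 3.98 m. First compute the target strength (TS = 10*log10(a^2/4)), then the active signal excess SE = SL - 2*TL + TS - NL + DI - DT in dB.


Step 1: TS = 10*log10(3.98^2/4) = 5.98 dB
Step 2: SE = SL - 2*TL + TS - NL + DI - DT = 203 - 2*75 + (5.98) - 88 + 19 - 15 = -25.02

-25.02 dB


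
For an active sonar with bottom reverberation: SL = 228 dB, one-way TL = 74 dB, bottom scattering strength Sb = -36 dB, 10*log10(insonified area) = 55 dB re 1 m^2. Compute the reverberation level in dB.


RL = SL - 2*TL + Sb + 10*log10(A) = 228 - 2*74 + (-36) + 55 = 99

99 dB


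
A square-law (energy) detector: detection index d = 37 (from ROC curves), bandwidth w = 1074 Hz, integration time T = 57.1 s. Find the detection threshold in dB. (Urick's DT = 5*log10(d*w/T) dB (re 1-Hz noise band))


DT = 5*log10(d*w/T) = 5*log10(37 * 1074 / 57.1) = 5*log10(695.94) = 14.21

14.21 dB


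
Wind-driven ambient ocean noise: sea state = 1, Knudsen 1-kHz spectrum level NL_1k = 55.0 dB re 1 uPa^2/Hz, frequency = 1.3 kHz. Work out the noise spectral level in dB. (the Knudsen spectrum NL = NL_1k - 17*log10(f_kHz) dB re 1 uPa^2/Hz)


NL = NL_1k - 17*log10(f_kHz) = 55.0 - 17*log10(1.3) = 55.0 - (1.94) = 53.06

53.06 dB


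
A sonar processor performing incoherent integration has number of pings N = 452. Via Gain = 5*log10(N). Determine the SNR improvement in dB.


13.28 dB


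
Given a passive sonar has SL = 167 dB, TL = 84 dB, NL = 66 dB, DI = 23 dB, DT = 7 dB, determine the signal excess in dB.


SE = SL - TL - NL + DI - DT = 167 - 84 - 66 + 23 - 7 = 33

33 dB


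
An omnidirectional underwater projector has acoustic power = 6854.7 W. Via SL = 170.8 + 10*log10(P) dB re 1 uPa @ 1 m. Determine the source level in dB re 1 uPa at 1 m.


SL = 170.8 + 10*log10(6854.7) = 170.8 + 38.36 = 209.16

209.16 dB


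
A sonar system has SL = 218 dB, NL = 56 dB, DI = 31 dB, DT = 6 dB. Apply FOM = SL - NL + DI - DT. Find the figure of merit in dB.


187 dB


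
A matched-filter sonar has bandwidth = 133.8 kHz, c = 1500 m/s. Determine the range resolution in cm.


dR = c/(2*BW) = 1500 / (2 * 133.8e3) = 0.0056 m = 0.56 cm

0.56 cm


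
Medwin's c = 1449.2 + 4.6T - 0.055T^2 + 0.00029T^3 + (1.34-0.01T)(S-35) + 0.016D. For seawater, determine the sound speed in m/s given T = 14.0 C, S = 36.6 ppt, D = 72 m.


1506.69 m/s


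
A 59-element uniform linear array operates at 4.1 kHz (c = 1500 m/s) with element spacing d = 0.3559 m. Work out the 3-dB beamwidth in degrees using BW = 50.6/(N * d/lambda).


Step 1: lambda = 1500/4100 = 0.36585 m
Step 2: d/lambda = 0.3559/0.36585 = 0.9728
Step 3: BW = 50.6/(N * d/lambda) = 50.6/(59 * 0.9728) = 0.88

0.88 deg


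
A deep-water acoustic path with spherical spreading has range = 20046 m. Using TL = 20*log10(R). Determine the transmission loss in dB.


86.04 dB


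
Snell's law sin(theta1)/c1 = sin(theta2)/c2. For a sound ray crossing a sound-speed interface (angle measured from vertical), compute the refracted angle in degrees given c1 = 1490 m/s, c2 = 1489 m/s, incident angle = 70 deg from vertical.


sin(theta2) = (c2/c1)*sin(theta1) = (1489/1490)*sin(70 deg) = 0.93906
theta2 = arcsin(0.93906) = 69.89

69.89 deg


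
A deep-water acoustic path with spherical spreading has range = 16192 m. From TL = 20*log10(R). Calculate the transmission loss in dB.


TL = 20*log10(16192) = 84.19

84.19 dB


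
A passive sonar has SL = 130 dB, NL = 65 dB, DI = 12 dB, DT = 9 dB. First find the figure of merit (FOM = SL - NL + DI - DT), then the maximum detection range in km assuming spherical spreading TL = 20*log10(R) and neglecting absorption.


Step 1: FOM = SL - NL + DI - DT = 130 - 65 + 12 - 9 = 68 dB
Step 2: at max range FOM = TL = 20*log10(R), so R = 10^(68/20) = 2511.89 m = 2.51 km

2.51 km


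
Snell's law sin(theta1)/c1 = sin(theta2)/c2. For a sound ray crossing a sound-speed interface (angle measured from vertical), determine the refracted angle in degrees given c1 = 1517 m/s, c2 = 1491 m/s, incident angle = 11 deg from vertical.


10.81 deg


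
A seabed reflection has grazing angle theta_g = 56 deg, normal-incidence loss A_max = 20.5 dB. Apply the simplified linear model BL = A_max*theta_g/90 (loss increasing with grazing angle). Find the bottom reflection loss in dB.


12.76 dB


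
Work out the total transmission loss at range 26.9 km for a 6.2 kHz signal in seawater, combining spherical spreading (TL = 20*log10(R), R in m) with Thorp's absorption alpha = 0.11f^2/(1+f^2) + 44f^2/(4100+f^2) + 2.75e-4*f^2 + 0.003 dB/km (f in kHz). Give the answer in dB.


Step 1 (Thorp): alpha = 0.11*38.44/(1+38.44) + 44*38.44/(4100+38.44) + 2.75e-4*38.44 + 0.003 = 0.5295 dB/km
Step 2: TL_spread = 20*log10(26900) = 88.6 dB
Step 3: TL_abs = alpha*R = 0.5295 * 26.9 = 14.24 dB
Step 4: TL_total = 88.6 + 14.24 = 102.84

102.84 dB


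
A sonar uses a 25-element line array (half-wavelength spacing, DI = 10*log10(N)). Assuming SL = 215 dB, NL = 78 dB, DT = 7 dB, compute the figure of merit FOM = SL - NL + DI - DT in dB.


143.98 dB


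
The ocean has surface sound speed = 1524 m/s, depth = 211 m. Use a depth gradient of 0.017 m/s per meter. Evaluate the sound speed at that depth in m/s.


c = 1524 + 0.017 * 211 = 1527.587

1527.587 m/s


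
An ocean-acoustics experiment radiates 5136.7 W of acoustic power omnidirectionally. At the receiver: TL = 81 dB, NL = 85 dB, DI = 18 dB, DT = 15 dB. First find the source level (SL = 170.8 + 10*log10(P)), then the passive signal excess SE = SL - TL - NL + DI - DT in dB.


Step 1: SL = 170.8 + 10*log10(5136.7) = 207.91 dB
Step 2: SE = SL - TL - NL + DI - DT = 207.91 - 81 - 85 + 18 - 15 = 44.91

44.91 dB


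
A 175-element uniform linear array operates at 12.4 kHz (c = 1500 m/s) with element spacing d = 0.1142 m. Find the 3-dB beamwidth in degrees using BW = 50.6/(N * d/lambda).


0.31 deg


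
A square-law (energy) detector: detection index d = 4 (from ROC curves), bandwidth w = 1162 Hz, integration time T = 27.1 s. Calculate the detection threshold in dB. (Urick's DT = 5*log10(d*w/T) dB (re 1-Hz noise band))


11.17 dB


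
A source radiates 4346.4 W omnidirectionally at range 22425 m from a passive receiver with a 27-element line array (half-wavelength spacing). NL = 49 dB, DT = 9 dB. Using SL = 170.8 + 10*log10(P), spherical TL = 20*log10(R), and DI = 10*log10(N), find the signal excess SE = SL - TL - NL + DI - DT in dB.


76.48 dB


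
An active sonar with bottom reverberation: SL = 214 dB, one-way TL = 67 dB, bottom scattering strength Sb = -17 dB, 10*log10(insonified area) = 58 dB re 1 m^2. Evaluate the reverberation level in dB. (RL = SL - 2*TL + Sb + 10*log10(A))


RL = SL - 2*TL + Sb + 10*log10(A) = 214 - 2*67 + (-17) + 58 = 121

121 dB


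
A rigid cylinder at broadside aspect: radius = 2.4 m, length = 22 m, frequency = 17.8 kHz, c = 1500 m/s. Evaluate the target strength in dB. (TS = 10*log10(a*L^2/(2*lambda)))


lambda = 1500/17800 = 0.08427 m
TS = 10*log10(2.4*22^2/(2*0.08427)) = 38.38

38.38 dB


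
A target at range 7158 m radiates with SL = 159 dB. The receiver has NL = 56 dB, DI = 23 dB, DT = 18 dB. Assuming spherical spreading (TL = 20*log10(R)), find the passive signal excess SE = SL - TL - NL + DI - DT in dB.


30.9 dB


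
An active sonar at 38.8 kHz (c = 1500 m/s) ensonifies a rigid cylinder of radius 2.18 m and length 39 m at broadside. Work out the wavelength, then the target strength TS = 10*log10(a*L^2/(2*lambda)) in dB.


Step 1: lambda = c/f = 1500/38800 = 0.03866 m
Step 2: TS = 10*log10(a*L^2/(2*lambda)) = 10*log10(2.18*39^2/(2*0.03866)) = 46.32

46.32 dB


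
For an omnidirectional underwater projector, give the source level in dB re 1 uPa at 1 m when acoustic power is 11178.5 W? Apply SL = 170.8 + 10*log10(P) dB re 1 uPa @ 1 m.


SL = 170.8 + 10*log10(11178.5) = 170.8 + 40.48 = 211.28

211.28 dB


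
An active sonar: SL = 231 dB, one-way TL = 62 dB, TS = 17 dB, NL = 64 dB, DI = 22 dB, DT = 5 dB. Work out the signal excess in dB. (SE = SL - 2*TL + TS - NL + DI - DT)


SE = SL - 2*TL + TS - NL + DI - DT = 231 - 2*62 + (17) - 64 + 22 - 5 = 77

77 dB


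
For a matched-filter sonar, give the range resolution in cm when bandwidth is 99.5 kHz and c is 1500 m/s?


dR = c/(2*BW) = 1500 / (2 * 99.5e3) = 0.0075 m = 0.75 cm

0.75 cm


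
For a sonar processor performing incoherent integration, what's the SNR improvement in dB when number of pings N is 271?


Gain = 5*log10(271) = 12.16

12.16 dB


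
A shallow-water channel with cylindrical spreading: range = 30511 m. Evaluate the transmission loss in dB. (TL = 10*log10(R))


TL = 10*log10(30511) = 44.84

44.84 dB


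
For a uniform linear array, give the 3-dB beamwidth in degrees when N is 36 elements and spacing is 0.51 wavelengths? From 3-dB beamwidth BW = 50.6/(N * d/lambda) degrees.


BW = 50.6 / (36 * 0.51) = 50.6 / 18.36 = 2.76

2.76 deg


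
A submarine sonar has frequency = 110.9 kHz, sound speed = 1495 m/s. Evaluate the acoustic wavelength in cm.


lambda = c/f = 1495 / 110900 = 0.0135 m = 1.35 cm

1.35 cm


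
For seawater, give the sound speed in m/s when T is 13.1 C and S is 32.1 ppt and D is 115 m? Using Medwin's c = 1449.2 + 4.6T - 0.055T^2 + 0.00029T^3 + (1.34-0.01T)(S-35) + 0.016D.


1499.01 m/s


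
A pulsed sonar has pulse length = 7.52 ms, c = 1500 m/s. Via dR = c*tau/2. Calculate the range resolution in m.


dR = c*tau/2 = 1500 * 7.52e-3 / 2 = 5.64

5.64 m


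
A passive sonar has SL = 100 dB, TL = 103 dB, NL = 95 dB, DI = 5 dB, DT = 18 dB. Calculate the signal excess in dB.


SE = SL - TL - NL + DI - DT = 100 - 103 - 95 + 5 - 18 = -111

-111 dB


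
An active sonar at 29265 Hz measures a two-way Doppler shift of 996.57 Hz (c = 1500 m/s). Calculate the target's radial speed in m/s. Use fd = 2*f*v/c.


25.54 m/s


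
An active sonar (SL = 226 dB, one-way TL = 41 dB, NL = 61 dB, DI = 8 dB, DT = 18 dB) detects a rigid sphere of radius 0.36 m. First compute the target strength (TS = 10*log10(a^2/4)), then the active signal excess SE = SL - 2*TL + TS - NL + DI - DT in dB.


Step 1: TS = 10*log10(0.36^2/4) = -14.89 dB
Step 2: SE = SL - 2*TL + TS - NL + DI - DT = 226 - 2*41 + (-14.89) - 61 + 8 - 18 = 58.11

58.11 dB


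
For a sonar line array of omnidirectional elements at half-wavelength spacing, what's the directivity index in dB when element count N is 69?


18.39 dB


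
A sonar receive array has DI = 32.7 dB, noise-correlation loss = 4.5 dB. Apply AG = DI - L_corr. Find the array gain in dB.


AG = DI - L_corr = 32.7 - 4.5 = 28.2

28.2 dB


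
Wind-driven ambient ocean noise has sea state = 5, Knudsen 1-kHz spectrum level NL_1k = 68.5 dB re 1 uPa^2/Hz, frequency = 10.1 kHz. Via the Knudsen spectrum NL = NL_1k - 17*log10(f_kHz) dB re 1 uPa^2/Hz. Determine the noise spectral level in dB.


51.43 dB


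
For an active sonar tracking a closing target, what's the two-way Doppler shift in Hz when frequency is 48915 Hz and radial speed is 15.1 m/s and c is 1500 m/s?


fd = 2*f*v/c = 2 * 48915 * 15.1 / 1500 = 984.82

984.82 Hz


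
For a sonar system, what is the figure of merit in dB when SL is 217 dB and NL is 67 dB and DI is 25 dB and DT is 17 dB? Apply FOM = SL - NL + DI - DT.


FOM = SL - NL + DI - DT = 217 - 67 + 25 - 17 = 158

158 dB


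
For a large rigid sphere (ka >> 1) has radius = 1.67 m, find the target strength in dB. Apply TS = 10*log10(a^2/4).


TS = 10*log10(1.67^2 / 4) = 10*log10(0.697225) = -1.57

-1.57 dB


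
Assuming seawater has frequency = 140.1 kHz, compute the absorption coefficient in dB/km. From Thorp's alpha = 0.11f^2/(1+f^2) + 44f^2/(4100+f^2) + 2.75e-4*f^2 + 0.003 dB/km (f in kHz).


41.908 dB/km


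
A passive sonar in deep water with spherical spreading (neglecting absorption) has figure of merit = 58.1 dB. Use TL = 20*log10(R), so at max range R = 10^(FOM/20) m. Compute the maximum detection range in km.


0.8 km


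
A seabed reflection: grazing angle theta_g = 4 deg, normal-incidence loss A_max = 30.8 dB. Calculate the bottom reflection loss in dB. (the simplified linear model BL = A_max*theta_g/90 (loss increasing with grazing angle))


BL = A_max * theta_g / 90 = 30.8 * 4 / 90 = 1.37

1.37 dB


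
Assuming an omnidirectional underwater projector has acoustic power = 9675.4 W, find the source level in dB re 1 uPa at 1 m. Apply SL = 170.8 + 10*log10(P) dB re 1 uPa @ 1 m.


SL = 170.8 + 10*log10(9675.4) = 170.8 + 39.86 = 210.66

210.66 dB


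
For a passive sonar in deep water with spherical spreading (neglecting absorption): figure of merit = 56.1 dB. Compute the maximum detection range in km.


At max range FOM = TL, so 20*log10(R) = 56.1
R = 10^(56.1/20) = 638.26 m = 0.64 km

0.64 km


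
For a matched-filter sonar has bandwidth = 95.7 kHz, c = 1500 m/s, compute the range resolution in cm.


0.78 cm


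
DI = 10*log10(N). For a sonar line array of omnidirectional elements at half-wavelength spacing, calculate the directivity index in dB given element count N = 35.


DI = 10*log10(35) = 15.44

15.44 dB


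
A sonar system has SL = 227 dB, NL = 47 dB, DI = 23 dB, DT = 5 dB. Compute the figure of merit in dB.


FOM = SL - NL + DI - DT = 227 - 47 + 23 - 5 = 198

198 dB


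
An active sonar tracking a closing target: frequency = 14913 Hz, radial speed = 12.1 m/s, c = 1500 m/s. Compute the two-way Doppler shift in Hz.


fd = 2*f*v/c = 2 * 14913 * 12.1 / 1500 = 240.6

240.6 Hz


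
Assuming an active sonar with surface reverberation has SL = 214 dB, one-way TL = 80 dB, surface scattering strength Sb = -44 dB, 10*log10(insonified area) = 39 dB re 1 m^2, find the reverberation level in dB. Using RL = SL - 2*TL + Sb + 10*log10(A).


RL = SL - 2*TL + Sb + 10*log10(A) = 214 - 2*80 + (-44) + 39 = 49

49 dB


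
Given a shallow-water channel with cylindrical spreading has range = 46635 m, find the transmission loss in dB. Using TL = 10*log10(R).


TL = 10*log10(46635) = 46.69

46.69 dB


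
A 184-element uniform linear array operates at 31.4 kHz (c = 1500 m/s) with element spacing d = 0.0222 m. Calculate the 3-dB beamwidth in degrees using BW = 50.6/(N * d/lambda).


Step 1: lambda = 1500/31400 = 0.04777 m
Step 2: d/lambda = 0.0222/0.04777 = 0.4647
Step 3: BW = 50.6/(N * d/lambda) = 50.6/(184 * 0.4647) = 0.59

0.59 deg


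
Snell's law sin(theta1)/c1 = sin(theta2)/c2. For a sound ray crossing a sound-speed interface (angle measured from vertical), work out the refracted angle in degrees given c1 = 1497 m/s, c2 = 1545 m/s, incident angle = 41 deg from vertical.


sin(theta2) = (c2/c1)*sin(theta1) = (1545/1497)*sin(41 deg) = 0.67709
theta2 = arcsin(0.67709) = 42.62

42.62 deg


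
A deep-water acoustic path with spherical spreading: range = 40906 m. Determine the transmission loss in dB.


92.24 dB


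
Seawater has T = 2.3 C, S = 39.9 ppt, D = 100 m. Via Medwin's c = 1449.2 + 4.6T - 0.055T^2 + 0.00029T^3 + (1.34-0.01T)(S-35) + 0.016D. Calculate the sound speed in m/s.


c = 1449.2 + 4.6*2.3 - 0.055*2.3^2 + 0.00029*2.3^3 + (1.34 - 0.01*2.3)*(39.9 - 35) + 0.016*100 = 1467.55

1467.55 m/s


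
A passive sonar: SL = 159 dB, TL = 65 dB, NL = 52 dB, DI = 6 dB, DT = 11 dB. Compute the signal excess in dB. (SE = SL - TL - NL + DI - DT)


SE = SL - TL - NL + DI - DT = 159 - 65 - 52 + 6 - 11 = 37

37 dB


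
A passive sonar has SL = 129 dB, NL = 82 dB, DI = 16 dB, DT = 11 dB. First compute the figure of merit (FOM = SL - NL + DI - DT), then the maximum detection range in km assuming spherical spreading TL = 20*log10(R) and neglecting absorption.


Step 1: FOM = SL - NL + DI - DT = 129 - 82 + 16 - 11 = 52 dB
Step 2: at max range FOM = TL = 20*log10(R), so R = 10^(52/20) = 398.11 m = 0.4 km

0.4 km


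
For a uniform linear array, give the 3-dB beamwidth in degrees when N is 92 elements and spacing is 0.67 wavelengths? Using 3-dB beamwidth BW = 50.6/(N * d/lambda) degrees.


BW = 50.6 / (92 * 0.67) = 50.6 / 61.64 = 0.82

0.82 deg


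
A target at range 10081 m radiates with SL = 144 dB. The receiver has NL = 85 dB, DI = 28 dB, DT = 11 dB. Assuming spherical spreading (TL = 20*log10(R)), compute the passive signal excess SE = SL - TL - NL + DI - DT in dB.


Step 1: TL = 20*log10(10081) = 80.07 dB
Step 2: SE = 144 - 80.07 - 85 + 28 - 11 = -4.07

-4.07 dB


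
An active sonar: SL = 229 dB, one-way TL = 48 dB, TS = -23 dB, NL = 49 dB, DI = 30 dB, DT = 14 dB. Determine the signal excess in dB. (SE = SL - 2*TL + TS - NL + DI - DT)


SE = SL - 2*TL + TS - NL + DI - DT = 229 - 2*48 + (-23) - 49 + 30 - 14 = 77

77 dB


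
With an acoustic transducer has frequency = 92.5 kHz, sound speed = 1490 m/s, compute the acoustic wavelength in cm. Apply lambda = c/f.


1.61 cm


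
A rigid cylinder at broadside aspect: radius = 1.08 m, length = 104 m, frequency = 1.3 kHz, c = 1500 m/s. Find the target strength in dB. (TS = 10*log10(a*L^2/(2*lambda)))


lambda = 1500/1300 = 1.15385 m
TS = 10*log10(1.08*104^2/(2*1.15385)) = 37.04

37.04 dB


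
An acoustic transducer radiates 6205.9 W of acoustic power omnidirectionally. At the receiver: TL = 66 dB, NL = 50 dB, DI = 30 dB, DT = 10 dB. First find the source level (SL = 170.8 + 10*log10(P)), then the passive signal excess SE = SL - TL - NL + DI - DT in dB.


Step 1: SL = 170.8 + 10*log10(6205.9) = 208.73 dB
Step 2: SE = SL - TL - NL + DI - DT = 208.73 - 66 - 50 + 30 - 10 = 112.73

112.73 dB


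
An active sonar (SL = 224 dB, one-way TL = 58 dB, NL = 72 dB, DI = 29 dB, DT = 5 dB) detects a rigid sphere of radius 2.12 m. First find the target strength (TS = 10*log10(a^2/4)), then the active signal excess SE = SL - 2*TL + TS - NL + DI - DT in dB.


Step 1: TS = 10*log10(2.12^2/4) = 0.51 dB
Step 2: SE = SL - 2*TL + TS - NL + DI - DT = 224 - 2*58 + (0.51) - 72 + 29 - 5 = 60.51

60.51 dB


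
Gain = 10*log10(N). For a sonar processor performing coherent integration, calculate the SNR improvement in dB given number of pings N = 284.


Gain = 10*log10(284) = 24.53

24.53 dB


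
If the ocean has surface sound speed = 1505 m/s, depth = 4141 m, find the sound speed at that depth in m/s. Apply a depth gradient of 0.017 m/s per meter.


1575.397 m/s


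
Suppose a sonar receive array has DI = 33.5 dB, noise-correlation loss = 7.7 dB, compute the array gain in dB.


AG = DI - L_corr = 33.5 - 7.7 = 25.8

25.8 dB


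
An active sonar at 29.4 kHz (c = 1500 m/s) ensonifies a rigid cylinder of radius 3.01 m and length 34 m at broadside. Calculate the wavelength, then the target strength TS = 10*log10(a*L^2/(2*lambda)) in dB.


Step 1: lambda = c/f = 1500/29400 = 0.05102 m
Step 2: TS = 10*log10(a*L^2/(2*lambda)) = 10*log10(3.01*34^2/(2*0.05102)) = 45.33

45.33 dB


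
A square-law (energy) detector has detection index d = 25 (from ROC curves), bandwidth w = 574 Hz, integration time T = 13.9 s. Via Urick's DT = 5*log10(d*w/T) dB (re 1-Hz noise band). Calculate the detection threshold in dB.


DT = 5*log10(d*w/T) = 5*log10(25 * 574 / 13.9) = 5*log10(1032.37) = 15.07

15.07 dB


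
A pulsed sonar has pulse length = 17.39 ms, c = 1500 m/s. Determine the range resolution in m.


dR = c*tau/2 = 1500 * 17.39e-3 / 2 = 13.0425

13.0425 m


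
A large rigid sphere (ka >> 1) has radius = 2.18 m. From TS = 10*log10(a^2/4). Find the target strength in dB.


TS = 10*log10(2.18^2 / 4) = 10*log10(1.1881) = 0.75

0.75 dB


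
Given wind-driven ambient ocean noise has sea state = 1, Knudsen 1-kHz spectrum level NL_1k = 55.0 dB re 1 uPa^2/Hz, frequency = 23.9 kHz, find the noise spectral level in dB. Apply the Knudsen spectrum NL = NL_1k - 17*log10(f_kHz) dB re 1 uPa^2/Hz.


NL = NL_1k - 17*log10(f_kHz) = 55.0 - 17*log10(23.9) = 55.0 - (23.43) = 31.57

31.57 dB


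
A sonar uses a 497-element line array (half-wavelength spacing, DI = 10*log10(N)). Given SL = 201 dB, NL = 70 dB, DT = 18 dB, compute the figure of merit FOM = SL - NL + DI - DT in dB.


139.96 dB


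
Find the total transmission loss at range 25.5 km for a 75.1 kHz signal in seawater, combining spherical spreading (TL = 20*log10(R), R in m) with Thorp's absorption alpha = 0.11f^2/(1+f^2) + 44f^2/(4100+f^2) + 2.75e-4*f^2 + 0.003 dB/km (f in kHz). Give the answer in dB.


Step 1 (Thorp): alpha = 0.11*5640.01/(1+5640.01) + 44*5640.01/(4100+5640.01) + 2.75e-4*5640.01 + 0.003 = 27.1424 dB/km
Step 2: TL_spread = 20*log10(25500) = 88.13 dB
Step 3: TL_abs = alpha*R = 27.1424 * 25.5 = 692.13 dB
Step 4: TL_total = 88.13 + 692.13 = 780.26

780.26 dB


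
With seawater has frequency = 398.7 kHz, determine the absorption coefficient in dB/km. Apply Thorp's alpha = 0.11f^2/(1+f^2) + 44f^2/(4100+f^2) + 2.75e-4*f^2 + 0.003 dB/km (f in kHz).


f^2 = 158961.69
alpha = 0.11*158961.69/(1+158961.69) + 44*158961.69/(4100+158961.69) + 2.75e-4*158961.69 + 0.003 = 86.721

86.721 dB/km


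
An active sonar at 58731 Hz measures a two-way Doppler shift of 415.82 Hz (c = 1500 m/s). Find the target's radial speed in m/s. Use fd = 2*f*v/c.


5.31 m/s


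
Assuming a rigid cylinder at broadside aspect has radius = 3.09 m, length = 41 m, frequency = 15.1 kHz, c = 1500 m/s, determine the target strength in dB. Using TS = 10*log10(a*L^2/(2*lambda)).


lambda = 1500/15100 = 0.09934 m
TS = 10*log10(3.09*41^2/(2*0.09934)) = 44.17

44.17 dB


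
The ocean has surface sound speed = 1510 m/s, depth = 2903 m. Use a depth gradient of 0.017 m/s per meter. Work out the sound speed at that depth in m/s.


c = 1510 + 0.017 * 2903 = 1559.351

1559.351 m/s


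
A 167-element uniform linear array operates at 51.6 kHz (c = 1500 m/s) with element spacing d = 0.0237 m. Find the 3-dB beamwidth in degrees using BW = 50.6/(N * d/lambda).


Step 1: lambda = 1500/51600 = 0.02907 m
Step 2: d/lambda = 0.0237/0.02907 = 0.8153
Step 3: BW = 50.6/(N * d/lambda) = 50.6/(167 * 0.8153) = 0.37

0.37 deg


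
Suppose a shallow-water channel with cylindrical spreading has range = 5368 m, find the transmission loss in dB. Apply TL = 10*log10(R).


TL = 10*log10(5368) = 37.3

37.3 dB


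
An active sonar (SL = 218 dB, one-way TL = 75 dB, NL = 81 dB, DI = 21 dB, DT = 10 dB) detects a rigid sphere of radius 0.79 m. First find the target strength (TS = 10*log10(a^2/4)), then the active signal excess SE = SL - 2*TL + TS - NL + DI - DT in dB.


Step 1: TS = 10*log10(0.79^2/4) = -8.07 dB
Step 2: SE = SL - 2*TL + TS - NL + DI - DT = 218 - 2*75 + (-8.07) - 81 + 21 - 10 = -10.07

-10.07 dB


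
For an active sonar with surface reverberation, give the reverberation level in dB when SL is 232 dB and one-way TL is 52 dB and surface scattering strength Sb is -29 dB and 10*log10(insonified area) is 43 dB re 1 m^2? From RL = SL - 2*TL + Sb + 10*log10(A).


142 dB


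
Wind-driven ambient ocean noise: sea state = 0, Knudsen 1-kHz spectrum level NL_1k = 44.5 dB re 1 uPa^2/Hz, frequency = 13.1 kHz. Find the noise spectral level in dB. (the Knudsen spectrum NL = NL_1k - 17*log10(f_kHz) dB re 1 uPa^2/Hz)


NL = NL_1k - 17*log10(f_kHz) = 44.5 - 17*log10(13.1) = 44.5 - (18.99) = 25.51

25.51 dB


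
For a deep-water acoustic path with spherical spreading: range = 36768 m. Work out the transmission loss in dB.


91.31 dB


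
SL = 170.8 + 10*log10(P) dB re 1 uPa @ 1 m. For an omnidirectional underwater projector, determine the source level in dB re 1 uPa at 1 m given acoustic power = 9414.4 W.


SL = 170.8 + 10*log10(9414.4) = 170.8 + 39.74 = 210.54

210.54 dB


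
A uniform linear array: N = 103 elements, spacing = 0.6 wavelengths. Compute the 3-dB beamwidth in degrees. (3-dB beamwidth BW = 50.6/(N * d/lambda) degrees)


BW = 50.6 / (103 * 0.6) = 50.6 / 61.8 = 0.82

0.82 deg


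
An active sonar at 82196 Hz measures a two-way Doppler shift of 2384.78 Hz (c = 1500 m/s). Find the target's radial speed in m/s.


21.76 m/s


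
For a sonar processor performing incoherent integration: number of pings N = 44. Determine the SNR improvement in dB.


Gain = 5*log10(44) = 8.22

8.22 dB


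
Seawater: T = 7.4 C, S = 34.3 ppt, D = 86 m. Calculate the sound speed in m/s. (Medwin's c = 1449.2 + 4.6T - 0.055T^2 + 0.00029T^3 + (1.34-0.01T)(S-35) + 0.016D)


c = 1449.2 + 4.6*7.4 - 0.055*7.4^2 + 0.00029*7.4^3 + (1.34 - 0.01*7.4)*(34.3 - 35) + 0.016*86 = 1480.84

1480.84 m/s


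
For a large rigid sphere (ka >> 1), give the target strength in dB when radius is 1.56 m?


TS = 10*log10(1.56^2 / 4) = 10*log10(0.6084) = -2.16

-2.16 dB


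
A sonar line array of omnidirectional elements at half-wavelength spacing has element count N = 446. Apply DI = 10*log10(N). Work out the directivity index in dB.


26.49 dB


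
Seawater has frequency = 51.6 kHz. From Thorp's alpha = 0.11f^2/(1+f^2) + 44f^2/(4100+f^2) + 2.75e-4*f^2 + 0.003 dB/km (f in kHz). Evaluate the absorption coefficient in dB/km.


f^2 = 2662.56
alpha = 0.11*2662.56/(1+2662.56) + 44*2662.56/(4100+2662.56) + 2.75e-4*2662.56 + 0.003 = 18.169

18.169 dB/km


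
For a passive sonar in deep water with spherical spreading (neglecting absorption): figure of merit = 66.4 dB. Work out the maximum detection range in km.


2.09 km


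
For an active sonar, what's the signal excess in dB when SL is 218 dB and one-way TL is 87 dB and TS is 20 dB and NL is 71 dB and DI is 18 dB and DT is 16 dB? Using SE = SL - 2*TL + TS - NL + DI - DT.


-5 dB


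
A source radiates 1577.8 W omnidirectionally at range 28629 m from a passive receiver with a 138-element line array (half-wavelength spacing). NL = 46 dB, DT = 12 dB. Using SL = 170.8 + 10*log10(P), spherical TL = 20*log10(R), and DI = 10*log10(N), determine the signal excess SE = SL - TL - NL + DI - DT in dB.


Step 1: SL = 170.8 + 10*log10(1577.8) = 202.78 dB
Step 2: TL = 20*log10(28629) = 89.14 dB
Step 3: DI = 10*log10(138) = 21.4 dB
Step 4: SE = SL - TL - NL + DI - DT = 202.78 - 89.14 - 46 + 21.4 - 12 = 77.04

77.04 dB


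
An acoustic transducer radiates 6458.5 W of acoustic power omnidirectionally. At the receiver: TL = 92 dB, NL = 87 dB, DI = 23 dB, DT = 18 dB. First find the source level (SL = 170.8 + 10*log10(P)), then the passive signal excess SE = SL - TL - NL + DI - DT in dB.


Step 1: SL = 170.8 + 10*log10(6458.5) = 208.9 dB
Step 2: SE = SL - TL - NL + DI - DT = 208.9 - 92 - 87 + 23 - 18 = 34.9

34.9 dB


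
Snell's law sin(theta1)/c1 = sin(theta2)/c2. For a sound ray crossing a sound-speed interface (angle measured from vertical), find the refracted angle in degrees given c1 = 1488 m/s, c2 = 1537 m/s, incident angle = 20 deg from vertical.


20.69 deg


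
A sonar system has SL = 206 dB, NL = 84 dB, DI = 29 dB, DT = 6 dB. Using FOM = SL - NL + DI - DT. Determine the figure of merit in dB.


145 dB
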